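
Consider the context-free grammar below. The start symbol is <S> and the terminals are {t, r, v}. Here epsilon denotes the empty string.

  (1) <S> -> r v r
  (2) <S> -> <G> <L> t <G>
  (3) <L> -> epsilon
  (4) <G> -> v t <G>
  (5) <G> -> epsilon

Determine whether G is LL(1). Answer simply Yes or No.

FIRST(<S>) = {r, t, v}
FIRST(<L>) = {epsilon}
FIRST(<G>) = {epsilon, v}
FOLLOW(<S>) = {$}
FOLLOW(<L>) = {t}
FOLLOW(<G>) = {$, t}
Each cell of M receives at most one production.

Yes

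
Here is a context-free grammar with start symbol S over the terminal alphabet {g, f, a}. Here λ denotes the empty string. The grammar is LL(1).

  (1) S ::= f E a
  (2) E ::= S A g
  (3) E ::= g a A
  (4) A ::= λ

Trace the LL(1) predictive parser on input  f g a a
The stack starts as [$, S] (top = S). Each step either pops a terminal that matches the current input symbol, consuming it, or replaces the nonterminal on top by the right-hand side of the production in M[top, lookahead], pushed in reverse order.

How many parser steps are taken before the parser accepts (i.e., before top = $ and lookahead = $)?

step 1: stack=$ S  input=f g a a $  — expand S ::= f E a
step 2: stack=$ a E f  input=f g a a $  — match f
step 3: stack=$ a E  input=g a a $  — expand E ::= g a A
step 4: stack=$ a A a g  input=g a a $  — match g
step 5: stack=$ a A a  input=a a $  — match a
step 6: stack=$ a A  input=a $  — expand A ::= λ
step 7: stack=$ a  input=a $  — match a
Accept reached after 7 steps.

7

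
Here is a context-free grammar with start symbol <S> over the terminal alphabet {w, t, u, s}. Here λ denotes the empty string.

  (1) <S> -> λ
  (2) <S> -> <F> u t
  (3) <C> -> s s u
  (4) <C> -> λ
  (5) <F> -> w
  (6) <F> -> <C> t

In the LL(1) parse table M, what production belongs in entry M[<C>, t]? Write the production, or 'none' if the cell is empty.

<C> -> λ

FIRST(<C>): from <C>->s s u we get {s}; from <C>->λ we get {λ}. So FIRST(<C>) = {λ, s}.
FIRST(<F>): from <F>->w we get {w}; from <F>-><C> t we get {s, t}. So FIRST(<F>) = {s, t, w}.
FIRST(<S>): from <S>->λ we get {λ}; from <S>-><F> u t we get {s, t, w}. So FIRST(<S>) = {λ, s, t, w}.
FOLLOW(<S>) includes $ since <S> is the start symbol.
FOLLOW(<C>): in <F>-><C> t, <C> is followed by t with FIRST {t}. Thus FOLLOW(<C>) = {t}.
For <C> -> s s u: FIRST(s s u) = {s}, so it goes in M[<C>, t] for t ∈ {s}.
For <C> -> λ: FIRST(λ) = {λ}, so it goes in M[<C>, t] for t ∈ {}; since λ ∈ FIRST, also for every t ∈ FOLLOW(<C>) = {t}.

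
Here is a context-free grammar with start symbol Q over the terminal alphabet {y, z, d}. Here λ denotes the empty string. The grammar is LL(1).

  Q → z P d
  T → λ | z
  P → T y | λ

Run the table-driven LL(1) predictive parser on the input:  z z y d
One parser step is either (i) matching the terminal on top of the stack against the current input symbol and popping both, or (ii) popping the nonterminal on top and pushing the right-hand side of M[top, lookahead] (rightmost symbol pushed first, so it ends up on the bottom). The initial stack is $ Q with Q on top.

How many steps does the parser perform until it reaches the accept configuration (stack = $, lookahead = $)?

step 1: stack=$ Q  input=z z y d $  — expand Q → z P d
step 2: stack=$ d P z  input=z z y d $  — match z
step 3: stack=$ d P  input=z y d $  — expand P → T y
step 4: stack=$ d y T  input=z y d $  — expand T → z
step 5: stack=$ d y z  input=z y d $  — match z
step 6: stack=$ d y  input=y d $  — match y
step 7: stack=$ d  input=d $  — match d
Accept reached after 7 steps.

7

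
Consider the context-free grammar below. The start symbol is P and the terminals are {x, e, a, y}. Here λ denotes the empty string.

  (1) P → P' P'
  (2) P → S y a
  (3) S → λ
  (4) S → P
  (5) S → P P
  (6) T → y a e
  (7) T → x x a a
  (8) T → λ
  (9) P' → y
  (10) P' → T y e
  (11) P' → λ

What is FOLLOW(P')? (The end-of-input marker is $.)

{$, x, y}

FIRST(T) = {λ, x, y}
FIRST(P') = {λ, x, y}  (via T y e)
FIRST(P) = {λ, x, y}  (via P' P', S y a)
FIRST(S) = {λ, x, y}  (via P, P P)
FOLLOW(P) includes $ since P is the start symbol.
FOLLOW(S): in P→S y a, S is followed by y a with FIRST {y}. Thus FOLLOW(S) = {y}.
FOLLOW(P): in S→P, the suffix after P is empty, so FOLLOW(P) ⊇ FOLLOW(S) = {y}; in S→P P (occurrence 1), P is followed by P with FIRST {λ, x, y}; in S→P P (occurrence 1), the suffix after P is nullable, so FOLLOW(P) ⊇ FOLLOW(S) = {y}; in S→P P (occurrence 2), the suffix after P is empty, so FOLLOW(P) ⊇ FOLLOW(S) = {y}. Thus FOLLOW(P) = {$, x, y}.
FOLLOW(T): in P'→T y e, T is followed by y e with FIRST {y}. Thus FOLLOW(T) = {y}.
FOLLOW(P'): in P→P' P' (occurrence 1), P' is followed by P' with FIRST {λ, x, y}; in P→P' P' (occurrence 1), the suffix after P' is nullable, so FOLLOW(P') ⊇ FOLLOW(P) = {$, x, y}; in P→P' P' (occurrence 2), the suffix after P' is empty, so FOLLOW(P') ⊇ FOLLOW(P) = {$, x, y}. Thus FOLLOW(P') = {$, x, y}.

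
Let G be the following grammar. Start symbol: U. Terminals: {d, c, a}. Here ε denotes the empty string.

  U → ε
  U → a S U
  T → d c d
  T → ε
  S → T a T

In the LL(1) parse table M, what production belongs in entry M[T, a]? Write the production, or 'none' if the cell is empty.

T → ε

FIRST(U) = {ε, a}
FIRST(T) = {ε, d}
FIRST(S) = {a, d}  (via T a T)
FOLLOW(U) includes $ since U is the start symbol.
FOLLOW(S): in U→a S U, S is followed by U with FIRST {ε, a}; in U→a S U, the suffix after S is nullable, so FOLLOW(S) ⊇ FOLLOW(U) = {$}. Thus FOLLOW(S) = {$, a}.
FOLLOW(T): in S→T a T (occurrence 1), T is followed by a T with FIRST {a}; in S→T a T (occurrence 2), the suffix after T is empty, so FOLLOW(T) ⊇ FOLLOW(S) = {$, a}. Thus FOLLOW(T) = {$, a}.
For T → d c d: FIRST(d c d) = {d}, so it goes in M[T, t] for t ∈ {d}.
For T → ε: FIRST(ε) = {ε}, so it goes in M[T, t] for t ∈ {}; since ε ∈ FIRST, also for every t ∈ FOLLOW(T) = {$, a}.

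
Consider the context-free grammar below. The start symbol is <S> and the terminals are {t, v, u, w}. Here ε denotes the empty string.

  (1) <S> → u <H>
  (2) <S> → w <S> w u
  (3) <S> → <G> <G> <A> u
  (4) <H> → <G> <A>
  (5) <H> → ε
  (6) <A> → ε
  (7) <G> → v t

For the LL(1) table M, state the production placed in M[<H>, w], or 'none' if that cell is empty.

<H> → ε

FIRST(<A>) = {ε}
FIRST(<G>) = {v}
FIRST(<S>) = {u, v, w}  (via <G> <G> <A> u)
FIRST(<H>) = {ε, v}  (via <G> <A>)
FOLLOW(<S>) includes $ since <S> is the start symbol.
FOLLOW(<S>): in <S>→w <S> w u, <S> is followed by w u with FIRST {w}. Thus FOLLOW(<S>) = {$, w}.
FOLLOW(<H>): in <S>→u <H>, the suffix after <H> is empty, so FOLLOW(<H>) ⊇ FOLLOW(<S>) = {$, w}. Thus FOLLOW(<H>) = {$, w}.
For <H> → <G> <A>: FIRST(<G> <A>) = {v}, so it goes in M[<H>, t] for t ∈ {v}.
For <H> → ε: FIRST(ε) = {ε}, so it goes in M[<H>, t] for t ∈ {}; since ε ∈ FIRST, also for every t ∈ FOLLOW(<H>) = {$, w}.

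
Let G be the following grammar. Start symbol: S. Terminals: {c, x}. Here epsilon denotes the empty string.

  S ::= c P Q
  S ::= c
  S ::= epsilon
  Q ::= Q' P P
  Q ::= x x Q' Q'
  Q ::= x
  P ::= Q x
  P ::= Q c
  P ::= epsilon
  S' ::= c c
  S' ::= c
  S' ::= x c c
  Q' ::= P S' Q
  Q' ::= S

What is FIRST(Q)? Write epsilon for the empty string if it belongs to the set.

FIRST(S) = {epsilon, c}
FIRST(S') = {c, x}
FIRST(Q) = {epsilon, c, x}  (via Q' P P)
FIRST(P) = {epsilon, c, x}  (via Q x, Q c)
FIRST(Q') = {epsilon, c, x}  (via P S' Q, S)

{epsilon, c, x}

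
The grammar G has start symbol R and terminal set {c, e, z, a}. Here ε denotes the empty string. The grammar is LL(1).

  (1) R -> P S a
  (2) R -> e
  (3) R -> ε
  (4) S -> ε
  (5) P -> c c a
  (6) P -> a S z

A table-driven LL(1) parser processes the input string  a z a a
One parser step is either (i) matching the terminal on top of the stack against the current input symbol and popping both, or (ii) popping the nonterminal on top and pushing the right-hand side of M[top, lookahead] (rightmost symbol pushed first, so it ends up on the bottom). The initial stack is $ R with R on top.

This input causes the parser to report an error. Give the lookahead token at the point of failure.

a

step 1: stack=$ R  input=a z a a $  — expand R -> P S a
step 2: stack=$ a S P  input=a z a a $  — expand P -> a S z
step 3: stack=$ a S z S a  input=a z a a $  — match a
step 4: stack=$ a S z S  input=z a a $  — expand S -> ε
step 5: stack=$ a S z  input=z a a $  — match z
step 6: stack=$ a S  input=a a $  — expand S -> ε
step 7: stack=$ a  input=a a $  — match a
step 8: stack=$  input=a $  — error: stack empty but input remains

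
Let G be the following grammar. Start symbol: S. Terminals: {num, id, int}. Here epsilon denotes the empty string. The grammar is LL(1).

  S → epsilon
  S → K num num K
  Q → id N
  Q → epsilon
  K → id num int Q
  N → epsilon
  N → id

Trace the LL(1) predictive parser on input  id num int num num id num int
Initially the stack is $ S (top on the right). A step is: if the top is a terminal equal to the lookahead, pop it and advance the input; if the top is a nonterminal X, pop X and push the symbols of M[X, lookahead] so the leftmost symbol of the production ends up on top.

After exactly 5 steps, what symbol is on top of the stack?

     Stack                     Input                            Action
  1  $ S                       id num int num num id num int $  expand S → K num num K
  2  $ K num num K             id num int num num id num int $  expand K → id num int Q
  3  $ K num num Q int num id  id num int num num id num int $  match id
  4  $ K num num Q int num     num int num num id num int $     match num
  5  $ K num num Q int         int num num id num int $         match int
Stack after step 5: $ K num num Q (top = Q).

Q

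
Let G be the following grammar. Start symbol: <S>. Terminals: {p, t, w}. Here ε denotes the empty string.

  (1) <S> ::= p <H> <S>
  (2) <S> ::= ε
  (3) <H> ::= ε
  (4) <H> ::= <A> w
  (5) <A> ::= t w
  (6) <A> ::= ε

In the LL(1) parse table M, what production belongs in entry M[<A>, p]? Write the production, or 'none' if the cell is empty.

none

FIRST(<S>) = {ε, p}
FIRST(<A>) = {ε, t}
FIRST(<H>) = {ε, t, w}  (via <A> w)
FOLLOW(<S>) includes $ since <S> is the start symbol.
FOLLOW(<A>): in <H>::=<A> w, <A> is followed by w with FIRST {w}. Thus FOLLOW(<A>) = {w}.
For <A> ::= t w: FIRST(t w) = {t}, so it goes in M[<A>, t] for t ∈ {t}.
For <A> ::= ε: FIRST(ε) = {ε}, so it goes in M[<A>, t] for t ∈ {}; since ε ∈ FIRST, also for every t ∈ FOLLOW(<A>) = {w}.
None of these place a production in M[<A>, p].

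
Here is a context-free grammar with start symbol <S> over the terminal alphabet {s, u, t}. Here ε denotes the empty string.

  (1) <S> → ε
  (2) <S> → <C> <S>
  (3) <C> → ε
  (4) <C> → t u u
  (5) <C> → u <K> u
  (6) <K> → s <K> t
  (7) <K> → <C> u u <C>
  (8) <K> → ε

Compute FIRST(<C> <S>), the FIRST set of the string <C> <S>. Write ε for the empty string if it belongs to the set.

FIRST(<C>) = {ε, t, u}
FIRST(<S>) = {ε, t, u}  (via <C> <S>)
FIRST(<K>) = {ε, s, t, u}  (via <C> u u <C>)
FIRST(<C> <S>): take FIRST of each symbol in turn, carrying on past any symbol whose FIRST contains ε; result {ε, t, u}.

{ε, t, u}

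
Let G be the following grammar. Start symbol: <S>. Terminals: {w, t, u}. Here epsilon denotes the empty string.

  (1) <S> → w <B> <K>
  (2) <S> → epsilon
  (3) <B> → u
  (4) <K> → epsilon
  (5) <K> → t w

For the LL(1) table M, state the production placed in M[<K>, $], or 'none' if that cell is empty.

FIRST(<S>): from <S>→w <B> <K> we get {w}; from <S>→epsilon we get {epsilon}. So FIRST(<S>) = {epsilon, w}.
FIRST(<B>): from <B>→u we get {u}. So FIRST(<B>) = {u}.
FIRST(<K>): from <K>→epsilon we get {epsilon}; from <K>→t w we get {t}. So FIRST(<K>) = {epsilon, t}.
FOLLOW(<S>) includes $ since <S> is the start symbol.
FOLLOW(<S>): <S> appears on no right-hand side. Thus FOLLOW(<S>) = {$}.
FOLLOW(<K>): in <S>→w <B> <K>, the suffix after <K> is empty, so FOLLOW(<K>) ⊇ FOLLOW(<S>) = {$}. Thus FOLLOW(<K>) = {$}.
For <K> → epsilon: FIRST(epsilon) = {epsilon}, so it goes in M[<K>, t] for t ∈ {}; since epsilon ∈ FIRST, also for every t ∈ FOLLOW(<K>) = {$}.
For <K> → t w: FIRST(t w) = {t}, so it goes in M[<K>, t] for t ∈ {t}.

<K> → epsilon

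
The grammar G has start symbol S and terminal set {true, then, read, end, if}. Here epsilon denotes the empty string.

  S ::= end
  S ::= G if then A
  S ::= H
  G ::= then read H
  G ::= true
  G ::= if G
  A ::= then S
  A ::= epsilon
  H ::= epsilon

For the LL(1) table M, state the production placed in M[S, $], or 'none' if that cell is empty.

S ::= H

FIRST(G): from G::=then read H we get {then}; from G::=true we get {true}; from G::=if G we get {if}. So FIRST(G) = {if, then, true}.
FIRST(A): from A::=then S we get {then}; from A::=epsilon we get {epsilon}. So FIRST(A) = {epsilon, then}.
FIRST(H): from H::=epsilon we get {epsilon}. So FIRST(H) = {epsilon}.
FIRST(S): from S::=end we get {end}; from S::=G if then A we get {if, then, true}; from S::=H we get {epsilon}. So FIRST(S) = {epsilon, end, if, then, true}.
FOLLOW(S) includes $ since S is the start symbol.
FOLLOW(S): in A::=then S, the suffix after S is empty, so FOLLOW(S) ⊇ FOLLOW(A) = {$}. Thus FOLLOW(S) = {$}.
FOLLOW(A): in S::=G if then A, the suffix after A is empty, so FOLLOW(A) ⊇ FOLLOW(S) = {$}. Thus FOLLOW(A) = {$}.
For S ::= end: FIRST(end) = {end}, so it goes in M[S, t] for t ∈ {end}.
For S ::= G if then A: FIRST(G if then A) = {if, then, true}, so it goes in M[S, t] for t ∈ {if, then, true}.
For S ::= H: FIRST(H) = {epsilon}, so it goes in M[S, t] for t ∈ {}; since epsilon ∈ FIRST, also for every t ∈ FOLLOW(S) = {$}.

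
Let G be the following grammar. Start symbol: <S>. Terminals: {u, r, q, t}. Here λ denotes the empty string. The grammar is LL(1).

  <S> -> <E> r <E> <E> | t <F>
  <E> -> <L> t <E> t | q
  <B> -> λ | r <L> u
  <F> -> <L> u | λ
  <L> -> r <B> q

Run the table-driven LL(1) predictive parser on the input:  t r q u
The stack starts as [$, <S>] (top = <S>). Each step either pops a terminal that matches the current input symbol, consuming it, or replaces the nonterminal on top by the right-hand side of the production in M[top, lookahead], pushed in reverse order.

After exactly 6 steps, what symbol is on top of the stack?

step 1: stack=$ <S>  input=t r q u $  — expand <S> -> t <F>
step 2: stack=$ <F> t  input=t r q u $  — match t
step 3: stack=$ <F>  input=r q u $  — expand <F> -> <L> u
step 4: stack=$ u <L>  input=r q u $  — expand <L> -> r <B> q
step 5: stack=$ u q <B> r  input=r q u $  — match r
step 6: stack=$ u q <B>  input=q u $  — expand <B> -> λ
Stack after step 6: $ u q (top = q).

q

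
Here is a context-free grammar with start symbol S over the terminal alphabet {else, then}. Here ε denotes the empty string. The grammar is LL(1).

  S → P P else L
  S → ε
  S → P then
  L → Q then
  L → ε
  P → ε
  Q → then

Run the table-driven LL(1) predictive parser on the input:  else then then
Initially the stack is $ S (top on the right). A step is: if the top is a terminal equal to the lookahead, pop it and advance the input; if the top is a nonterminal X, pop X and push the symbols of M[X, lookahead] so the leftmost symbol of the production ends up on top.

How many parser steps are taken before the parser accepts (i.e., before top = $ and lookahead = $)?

8

     Stack         Input             Action
  1  $ S           else then then $  expand S → P P else L
  2  $ L else P P  else then then $  expand P → ε
  3  $ L else P    else then then $  expand P → ε
  4  $ L else      else then then $  match else
  5  $ L           then then $       expand L → Q then
  6  $ then Q      then then $       expand Q → then
  7  $ then then   then then $       match then
  8  $ then        then $            match then
Accept reached after 8 steps.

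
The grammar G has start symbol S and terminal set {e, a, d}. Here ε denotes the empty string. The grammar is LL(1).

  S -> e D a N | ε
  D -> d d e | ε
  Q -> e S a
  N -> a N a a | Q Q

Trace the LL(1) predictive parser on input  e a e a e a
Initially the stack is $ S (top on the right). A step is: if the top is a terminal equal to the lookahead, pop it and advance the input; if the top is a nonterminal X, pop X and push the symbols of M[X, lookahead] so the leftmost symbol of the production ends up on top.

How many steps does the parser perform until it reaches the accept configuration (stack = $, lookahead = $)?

      Stack      Input          Action
   1  $ S        e a e a e a $  expand S -> e D a N
   2  $ N a D e  e a e a e a $  match e
   3  $ N a D    a e a e a $    expand D -> ε
   4  $ N a      a e a e a $    match a
   5  $ N        e a e a $      expand N -> Q Q
   6  $ Q Q      e a e a $      expand Q -> e S a
   7  $ Q a S e  e a e a $      match e
   8  $ Q a S    a e a $        expand S -> ε
   9  $ Q a      a e a $        match a
  10  $ Q        e a $          expand Q -> e S a
  11  $ a S e    e a $          match e
  12  $ a S      a $            expand S -> ε
  13  $ a        a $            match a
Accept reached after 13 steps.

13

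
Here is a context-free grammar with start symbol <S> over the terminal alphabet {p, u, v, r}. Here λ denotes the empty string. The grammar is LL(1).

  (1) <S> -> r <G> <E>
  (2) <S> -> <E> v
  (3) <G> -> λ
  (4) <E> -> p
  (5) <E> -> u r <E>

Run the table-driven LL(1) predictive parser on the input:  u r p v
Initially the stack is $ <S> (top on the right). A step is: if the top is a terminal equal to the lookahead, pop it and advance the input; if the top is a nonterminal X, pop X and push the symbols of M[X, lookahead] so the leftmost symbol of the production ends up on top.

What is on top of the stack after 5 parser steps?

p

step 1: stack=$ <S>  input=u r p v $  — expand <S> -> <E> v
step 2: stack=$ v <E>  input=u r p v $  — expand <E> -> u r <E>
step 3: stack=$ v <E> r u  input=u r p v $  — match u
step 4: stack=$ v <E> r  input=r p v $  — match r
step 5: stack=$ v <E>  input=p v $  — expand <E> -> p
Stack after step 5: $ v p (top = p).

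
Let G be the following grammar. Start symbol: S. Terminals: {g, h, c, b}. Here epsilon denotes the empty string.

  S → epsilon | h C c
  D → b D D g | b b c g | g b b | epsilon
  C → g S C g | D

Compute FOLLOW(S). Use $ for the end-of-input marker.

FIRST(S): from S→epsilon we get {epsilon}; from S→h C c we get {h}. So FIRST(S) = {epsilon, h}.
FIRST(D): from D→b D D g we get {b}; from D→b b c g we get {b}; from D→g b b we get {g}; from D→epsilon we get {epsilon}. So FIRST(D) = {epsilon, b, g}.
FIRST(C): from C→g S C g we get {g}; from C→D we get {epsilon, b, g}. So FIRST(C) = {epsilon, b, g}.
FOLLOW(S) includes $ since S is the start symbol.
FOLLOW(S): in C→g S C g, S is followed by C g with FIRST {b, g}. Thus FOLLOW(S) = {$, b, g}.
FOLLOW(C): in S→h C c, C is followed by c with FIRST {c}; in C→g S C g, C is followed by g with FIRST {g}. Thus FOLLOW(C) = {c, g}.
FOLLOW(D): in D→b D D g (occurrence 1), D is followed by D g with FIRST {b, g}; in D→b D D g (occurrence 2), D is followed by g with FIRST {g}; in C→D, the suffix after D is empty, so FOLLOW(D) ⊇ FOLLOW(C) = {c, g}. Thus FOLLOW(D) = {b, c, g}.

{$, b, g}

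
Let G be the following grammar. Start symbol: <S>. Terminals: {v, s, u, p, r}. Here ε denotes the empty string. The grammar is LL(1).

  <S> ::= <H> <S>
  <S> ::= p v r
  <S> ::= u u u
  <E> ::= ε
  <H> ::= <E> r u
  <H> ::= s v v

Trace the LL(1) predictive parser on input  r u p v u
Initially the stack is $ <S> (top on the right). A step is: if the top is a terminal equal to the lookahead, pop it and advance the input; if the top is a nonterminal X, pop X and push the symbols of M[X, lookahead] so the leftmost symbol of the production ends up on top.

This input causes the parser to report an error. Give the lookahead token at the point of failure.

     Stack          Input        Action
  1  $ <S>          r u p v u $  expand <S> ::= <H> <S>
  2  $ <S> <H>      r u p v u $  expand <H> ::= <E> r u
  3  $ <S> u r <E>  r u p v u $  expand <E> ::= ε
  4  $ <S> u r      r u p v u $  match r
  5  $ <S> u        u p v u $    match u
  6  $ <S>          p v u $      expand <S> ::= p v r
  7  $ r v p        p v u $      match p
  8  $ r v          v u $        match v
  9  $ r            u $          error: top is terminal r but lookahead is u

u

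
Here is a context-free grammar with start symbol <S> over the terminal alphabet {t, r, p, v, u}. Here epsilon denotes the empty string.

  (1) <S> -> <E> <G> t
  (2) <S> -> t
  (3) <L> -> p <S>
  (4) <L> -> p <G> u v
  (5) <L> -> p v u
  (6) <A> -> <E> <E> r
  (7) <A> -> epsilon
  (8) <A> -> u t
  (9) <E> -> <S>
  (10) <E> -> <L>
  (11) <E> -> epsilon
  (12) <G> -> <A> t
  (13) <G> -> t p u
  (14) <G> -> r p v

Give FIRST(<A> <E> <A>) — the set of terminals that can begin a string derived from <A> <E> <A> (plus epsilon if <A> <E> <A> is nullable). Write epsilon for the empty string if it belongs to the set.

{epsilon, p, r, t, u}

FIRST(<L>) = {p}
FIRST(<S>) = {p, r, t, u}  (via <E> <G> t)
FIRST(<E>) = {epsilon, p, r, t, u}  (via <S>, <L>)
FIRST(<A>) = {epsilon, p, r, t, u}  (via <E> <E> r)
FIRST(<G>) = {p, r, t, u}  (via <A> t)
FIRST(<A> <E> <A>): take FIRST of each symbol in turn, carrying on past any symbol whose FIRST contains epsilon; result {epsilon, p, r, t, u}.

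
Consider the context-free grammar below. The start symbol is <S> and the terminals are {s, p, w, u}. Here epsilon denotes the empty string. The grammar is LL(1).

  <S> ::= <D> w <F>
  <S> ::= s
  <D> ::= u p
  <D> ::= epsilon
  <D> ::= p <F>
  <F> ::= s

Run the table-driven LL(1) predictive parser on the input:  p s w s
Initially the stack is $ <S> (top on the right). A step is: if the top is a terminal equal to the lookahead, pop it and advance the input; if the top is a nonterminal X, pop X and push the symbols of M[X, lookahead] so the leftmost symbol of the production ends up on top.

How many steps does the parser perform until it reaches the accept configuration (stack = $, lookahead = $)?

8

     Stack          Input      Action
  1  $ <S>          p s w s $  expand <S> ::= <D> w <F>
  2  $ <F> w <D>    p s w s $  expand <D> ::= p <F>
  3  $ <F> w <F> p  p s w s $  match p
  4  $ <F> w <F>    s w s $    expand <F> ::= s
  5  $ <F> w s      s w s $    match s
  6  $ <F> w        w s $      match w
  7  $ <F>          s $        expand <F> ::= s
  8  $ s            s $        match s
Accept reached after 8 steps.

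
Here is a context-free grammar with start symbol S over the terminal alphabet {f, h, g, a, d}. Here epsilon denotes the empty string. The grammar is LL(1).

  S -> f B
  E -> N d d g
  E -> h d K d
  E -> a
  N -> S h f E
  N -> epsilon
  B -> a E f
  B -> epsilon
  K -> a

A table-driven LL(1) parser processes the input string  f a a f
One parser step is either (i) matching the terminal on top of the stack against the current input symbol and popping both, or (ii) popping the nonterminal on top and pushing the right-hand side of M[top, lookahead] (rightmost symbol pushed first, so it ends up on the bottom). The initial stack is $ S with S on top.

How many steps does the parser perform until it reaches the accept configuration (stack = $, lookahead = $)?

7

step 1: stack=$ S  input=f a a f $  — expand S -> f B
step 2: stack=$ B f  input=f a a f $  — match f
step 3: stack=$ B  input=a a f $  — expand B -> a E f
step 4: stack=$ f E a  input=a a f $  — match a
step 5: stack=$ f E  input=a f $  — expand E -> a
step 6: stack=$ f a  input=a f $  — match a
step 7: stack=$ f  input=f $  — match f
Accept reached after 7 steps.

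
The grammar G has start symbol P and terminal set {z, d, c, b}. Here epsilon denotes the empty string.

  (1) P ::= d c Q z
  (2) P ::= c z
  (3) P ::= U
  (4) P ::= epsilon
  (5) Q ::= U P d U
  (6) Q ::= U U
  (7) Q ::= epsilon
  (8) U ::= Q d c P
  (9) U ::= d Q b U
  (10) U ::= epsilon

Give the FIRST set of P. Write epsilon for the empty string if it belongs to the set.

{epsilon, c, d}

FIRST(P): from P::=d c Q z we get {d}; from P::=c z we get {c}; from P::=U we get {epsilon, c, d}; from P::=epsilon we get {epsilon}. So FIRST(P) = {epsilon, c, d}.
FIRST(Q): from Q::=U P d U we get {c, d}; from Q::=U U we get {epsilon, c, d}; from Q::=epsilon we get {epsilon}. So FIRST(Q) = {epsilon, c, d}.
FIRST(U): from U::=Q d c P we get {c, d}; from U::=d Q b U we get {d}; from U::=epsilon we get {epsilon}. So FIRST(U) = {epsilon, c, d}.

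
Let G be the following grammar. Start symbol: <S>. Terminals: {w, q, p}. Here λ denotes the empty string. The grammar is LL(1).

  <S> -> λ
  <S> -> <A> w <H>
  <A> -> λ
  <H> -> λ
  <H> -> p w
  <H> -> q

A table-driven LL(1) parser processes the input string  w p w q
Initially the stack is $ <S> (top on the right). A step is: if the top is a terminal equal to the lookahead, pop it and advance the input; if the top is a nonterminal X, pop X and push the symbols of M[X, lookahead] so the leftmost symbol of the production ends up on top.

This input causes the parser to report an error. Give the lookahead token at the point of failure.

q

     Stack        Input      Action
  1  $ <S>        w p w q $  expand <S> -> <A> w <H>
  2  $ <H> w <A>  w p w q $  expand <A> -> λ
  3  $ <H> w      w p w q $  match w
  4  $ <H>        p w q $    expand <H> -> p w
  5  $ w p        p w q $    match p
  6  $ w          w q $      match w
  7  $            q $        error: stack empty but input remains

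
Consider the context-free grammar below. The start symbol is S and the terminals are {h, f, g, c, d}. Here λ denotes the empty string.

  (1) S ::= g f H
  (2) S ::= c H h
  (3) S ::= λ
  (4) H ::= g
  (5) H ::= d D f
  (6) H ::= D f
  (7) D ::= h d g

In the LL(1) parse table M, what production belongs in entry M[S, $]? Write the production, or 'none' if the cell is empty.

S ::= λ

FIRST(S): from S::=g f H we get {g}; from S::=c H h we get {c}; from S::=λ we get {λ}. So FIRST(S) = {λ, c, g}.
FIRST(D): from D::=h d g we get {h}. So FIRST(D) = {h}.
FIRST(H): from H::=g we get {g}; from H::=d D f we get {d}; from H::=D f we get {h}. So FIRST(H) = {d, g, h}.
FOLLOW(S) includes $ since S is the start symbol.
FOLLOW(S): S appears on no right-hand side. Thus FOLLOW(S) = {$}.
For S ::= g f H: FIRST(g f H) = {g}, so it goes in M[S, t] for t ∈ {g}.
For S ::= c H h: FIRST(c H h) = {c}, so it goes in M[S, t] for t ∈ {c}.
For S ::= λ: FIRST(λ) = {λ}, so it goes in M[S, t] for t ∈ {}; since λ ∈ FIRST, also for every t ∈ FOLLOW(S) = {$}.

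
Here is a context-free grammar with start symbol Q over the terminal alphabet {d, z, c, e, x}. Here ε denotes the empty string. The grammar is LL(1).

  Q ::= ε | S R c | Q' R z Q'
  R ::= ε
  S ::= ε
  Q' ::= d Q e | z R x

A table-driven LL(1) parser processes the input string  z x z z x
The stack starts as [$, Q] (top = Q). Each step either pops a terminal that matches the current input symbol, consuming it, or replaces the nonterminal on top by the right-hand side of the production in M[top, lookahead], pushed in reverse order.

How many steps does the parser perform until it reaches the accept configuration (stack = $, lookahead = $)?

      Stack           Input        Action
   1  $ Q             z x z z x $  expand Q ::= Q' R z Q'
   2  $ Q' z R Q'     z x z z x $  expand Q' ::= z R x
   3  $ Q' z R x R z  z x z z x $  match z
   4  $ Q' z R x R    x z z x $    expand R ::= ε
   5  $ Q' z R x      x z z x $    match x
   6  $ Q' z R        z z x $      expand R ::= ε
   7  $ Q' z          z z x $      match z
   8  $ Q'            z x $        expand Q' ::= z R x
   9  $ x R z         z x $        match z
  10  $ x R           x $          expand R ::= ε
  11  $ x             x $          match x
Accept reached after 11 steps.

11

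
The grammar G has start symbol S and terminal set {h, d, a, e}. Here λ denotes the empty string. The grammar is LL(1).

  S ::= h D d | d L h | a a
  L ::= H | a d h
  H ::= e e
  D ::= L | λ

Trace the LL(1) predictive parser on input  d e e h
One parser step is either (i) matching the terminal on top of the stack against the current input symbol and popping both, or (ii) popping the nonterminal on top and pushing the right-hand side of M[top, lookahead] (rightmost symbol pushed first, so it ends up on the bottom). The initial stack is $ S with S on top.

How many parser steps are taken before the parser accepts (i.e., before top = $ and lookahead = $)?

step 1: stack=$ S  input=d e e h $  — expand S ::= d L h
step 2: stack=$ h L d  input=d e e h $  — match d
step 3: stack=$ h L  input=e e h $  — expand L ::= H
step 4: stack=$ h H  input=e e h $  — expand H ::= e e
step 5: stack=$ h e e  input=e e h $  — match e
step 6: stack=$ h e  input=e h $  — match e
step 7: stack=$ h  input=h $  — match h
Accept reached after 7 steps.

7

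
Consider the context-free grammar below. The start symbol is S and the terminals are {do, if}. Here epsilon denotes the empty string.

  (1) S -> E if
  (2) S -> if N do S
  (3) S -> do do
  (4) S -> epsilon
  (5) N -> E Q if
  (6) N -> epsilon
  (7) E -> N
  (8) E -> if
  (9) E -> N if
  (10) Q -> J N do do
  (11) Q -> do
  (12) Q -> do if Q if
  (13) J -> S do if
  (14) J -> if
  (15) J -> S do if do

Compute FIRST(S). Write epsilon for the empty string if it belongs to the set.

FIRST(S) = {epsilon, do, if}  (via E if)
FIRST(J) = {do, if}  (via S do if, S do if do)
FIRST(Q) = {do, if}  (via J N do do)
FIRST(N) = {epsilon, do, if}  (via E Q if)
FIRST(E) = {epsilon, do, if}  (via N, N if)

{epsilon, do, if}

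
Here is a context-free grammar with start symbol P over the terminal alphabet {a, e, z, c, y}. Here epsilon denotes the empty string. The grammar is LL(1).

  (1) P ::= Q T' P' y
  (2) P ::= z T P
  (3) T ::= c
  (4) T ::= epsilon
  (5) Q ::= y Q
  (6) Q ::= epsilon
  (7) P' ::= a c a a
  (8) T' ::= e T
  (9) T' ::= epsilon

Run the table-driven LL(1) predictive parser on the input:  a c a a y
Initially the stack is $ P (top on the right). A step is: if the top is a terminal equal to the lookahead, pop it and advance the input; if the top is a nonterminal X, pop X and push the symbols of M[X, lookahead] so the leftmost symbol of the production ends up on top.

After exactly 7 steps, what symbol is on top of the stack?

a

step 1: stack=$ P  input=a c a a y $  — expand P ::= Q T' P' y
step 2: stack=$ y P' T' Q  input=a c a a y $  — expand Q ::= epsilon
step 3: stack=$ y P' T'  input=a c a a y $  — expand T' ::= epsilon
step 4: stack=$ y P'  input=a c a a y $  — expand P' ::= a c a a
step 5: stack=$ y a a c a  input=a c a a y $  — match a
step 6: stack=$ y a a c  input=c a a y $  — match c
step 7: stack=$ y a a  input=a a y $  — match a
Stack after step 7: $ y a (top = a).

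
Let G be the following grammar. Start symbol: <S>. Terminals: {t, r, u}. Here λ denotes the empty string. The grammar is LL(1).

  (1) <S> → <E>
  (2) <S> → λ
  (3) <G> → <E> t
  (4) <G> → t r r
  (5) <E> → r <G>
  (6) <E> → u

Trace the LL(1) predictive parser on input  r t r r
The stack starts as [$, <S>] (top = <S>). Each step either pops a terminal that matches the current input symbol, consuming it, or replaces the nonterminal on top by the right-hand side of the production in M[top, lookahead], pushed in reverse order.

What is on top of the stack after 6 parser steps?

r

     Stack    Input      Action
  1  $ <S>    r t r r $  expand <S> → <E>
  2  $ <E>    r t r r $  expand <E> → r <G>
  3  $ <G> r  r t r r $  match r
  4  $ <G>    t r r $    expand <G> → t r r
  5  $ r r t  t r r $    match t
  6  $ r r    r r $      match r
Stack after step 6: $ r (top = r).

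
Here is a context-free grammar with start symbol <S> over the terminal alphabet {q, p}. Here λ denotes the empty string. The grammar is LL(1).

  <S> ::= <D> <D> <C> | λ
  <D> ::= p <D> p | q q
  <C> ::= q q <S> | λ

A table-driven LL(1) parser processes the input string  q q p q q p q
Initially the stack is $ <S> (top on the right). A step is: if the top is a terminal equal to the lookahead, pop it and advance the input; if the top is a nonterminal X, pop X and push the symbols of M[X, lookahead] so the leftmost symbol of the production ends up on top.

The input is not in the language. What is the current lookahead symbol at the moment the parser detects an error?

$

step 1: stack=$ <S>  input=q q p q q p q $  — expand <S> ::= <D> <D> <C>
step 2: stack=$ <C> <D> <D>  input=q q p q q p q $  — expand <D> ::= q q
step 3: stack=$ <C> <D> q q  input=q q p q q p q $  — match q
step 4: stack=$ <C> <D> q  input=q p q q p q $  — match q
step 5: stack=$ <C> <D>  input=p q q p q $  — expand <D> ::= p <D> p
step 6: stack=$ <C> p <D> p  input=p q q p q $  — match p
step 7: stack=$ <C> p <D>  input=q q p q $  — expand <D> ::= q q
step 8: stack=$ <C> p q q  input=q q p q $  — match q
step 9: stack=$ <C> p q  input=q p q $  — match q
step 10: stack=$ <C> p  input=p q $  — match p
step 11: stack=$ <C>  input=q $  — expand <C> ::= q q <S>
step 12: stack=$ <S> q q  input=q $  — match q
step 13: stack=$ <S> q  input=$  — error: top is terminal q but lookahead is $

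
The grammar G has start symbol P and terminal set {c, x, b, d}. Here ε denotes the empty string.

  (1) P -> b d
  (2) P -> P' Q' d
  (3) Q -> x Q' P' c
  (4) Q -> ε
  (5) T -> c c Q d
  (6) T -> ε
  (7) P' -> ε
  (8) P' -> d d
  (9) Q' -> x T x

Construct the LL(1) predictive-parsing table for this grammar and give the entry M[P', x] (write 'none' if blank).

P' -> ε

FIRST(Q) = {ε, x}
FIRST(T) = {ε, c}
FIRST(P') = {ε, d}
FIRST(Q') = {x}
FIRST(P) = {b, d, x}  (via P' Q' d)
FOLLOW(P) includes $ since P is the start symbol.
FOLLOW(P'): in P->P' Q' d, P' is followed by Q' d with FIRST {x}; in Q->x Q' P' c, P' is followed by c with FIRST {c}. Thus FOLLOW(P') = {c, x}.
For P' -> ε: FIRST(ε) = {ε}, so it goes in M[P', t] for t ∈ {}; since ε ∈ FIRST, also for every t ∈ FOLLOW(P') = {c, x}.
For P' -> d d: FIRST(d d) = {d}, so it goes in M[P', t] for t ∈ {d}.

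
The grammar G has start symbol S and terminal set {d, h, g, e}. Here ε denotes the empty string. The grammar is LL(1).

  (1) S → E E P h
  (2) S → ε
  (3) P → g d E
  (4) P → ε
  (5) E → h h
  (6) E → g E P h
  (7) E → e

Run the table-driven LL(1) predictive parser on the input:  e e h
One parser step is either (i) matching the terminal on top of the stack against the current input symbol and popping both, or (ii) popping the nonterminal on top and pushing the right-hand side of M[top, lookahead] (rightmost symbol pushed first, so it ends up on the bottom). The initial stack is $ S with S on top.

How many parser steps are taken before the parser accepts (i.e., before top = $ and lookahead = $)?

7

step 1: stack=$ S  input=e e h $  — expand S → E E P h
step 2: stack=$ h P E E  input=e e h $  — expand E → e
step 3: stack=$ h P E e  input=e e h $  — match e
step 4: stack=$ h P E  input=e h $  — expand E → e
step 5: stack=$ h P e  input=e h $  — match e
step 6: stack=$ h P  input=h $  — expand P → ε
step 7: stack=$ h  input=h $  — match h
Accept reached after 7 steps.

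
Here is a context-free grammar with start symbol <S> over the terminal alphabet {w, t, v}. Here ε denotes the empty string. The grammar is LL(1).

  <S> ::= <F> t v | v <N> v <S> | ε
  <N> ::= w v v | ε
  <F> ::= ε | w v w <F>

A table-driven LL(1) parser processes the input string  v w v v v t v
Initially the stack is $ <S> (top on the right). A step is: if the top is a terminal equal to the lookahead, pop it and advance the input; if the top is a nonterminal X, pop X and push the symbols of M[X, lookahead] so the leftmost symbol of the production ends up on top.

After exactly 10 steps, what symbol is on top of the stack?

      Stack          Input            Action
   1  $ <S>          v w v v v t v $  expand <S> ::= v <N> v <S>
   2  $ <S> v <N> v  v w v v v t v $  match v
   3  $ <S> v <N>    w v v v t v $    expand <N> ::= w v v
   4  $ <S> v v v w  w v v v t v $    match w
   5  $ <S> v v v    v v v t v $      match v
   6  $ <S> v v      v v t v $        match v
   7  $ <S> v        v t v $          match v
   8  $ <S>          t v $            expand <S> ::= <F> t v
   9  $ v t <F>      t v $            expand <F> ::= ε
  10  $ v t          t v $            match t
Stack after step 10: $ v (top = v).

v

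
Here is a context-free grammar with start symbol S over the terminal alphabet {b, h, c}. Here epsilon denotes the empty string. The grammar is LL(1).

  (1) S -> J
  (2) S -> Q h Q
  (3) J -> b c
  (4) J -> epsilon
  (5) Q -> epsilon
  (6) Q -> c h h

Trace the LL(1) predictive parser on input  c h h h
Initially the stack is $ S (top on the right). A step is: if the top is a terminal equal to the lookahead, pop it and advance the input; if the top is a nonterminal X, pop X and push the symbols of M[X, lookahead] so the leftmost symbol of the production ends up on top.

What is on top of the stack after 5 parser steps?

h

     Stack        Input      Action
  1  $ S          c h h h $  expand S -> Q h Q
  2  $ Q h Q      c h h h $  expand Q -> c h h
  3  $ Q h h h c  c h h h $  match c
  4  $ Q h h h    h h h $    match h
  5  $ Q h h      h h $      match h
Stack after step 5: $ Q h (top = h).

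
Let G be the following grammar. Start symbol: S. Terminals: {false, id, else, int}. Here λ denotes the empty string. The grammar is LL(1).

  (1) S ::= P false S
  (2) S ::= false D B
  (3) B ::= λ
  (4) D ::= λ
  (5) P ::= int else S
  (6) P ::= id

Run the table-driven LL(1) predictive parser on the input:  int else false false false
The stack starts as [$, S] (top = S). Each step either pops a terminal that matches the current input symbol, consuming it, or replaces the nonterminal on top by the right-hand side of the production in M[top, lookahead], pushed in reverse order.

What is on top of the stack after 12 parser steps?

B

      Stack                 Input                         Action
   1  $ S                   int else false false false $  expand S ::= P false S
   2  $ S false P           int else false false false $  expand P ::= int else S
   3  $ S false S else int  int else false false false $  match int
   4  $ S false S else      else false false false $      match else
   5  $ S false S           false false false $           expand S ::= false D B
   6  $ S false B D false   false false false $           match false
   7  $ S false B D         false false $                 expand D ::= λ
   8  $ S false B           false false $                 expand B ::= λ
   9  $ S false             false false $                 match false
  10  $ S                   false $                       expand S ::= false D B
  11  $ B D false           false $                       match false
  12  $ B D                 $                             expand D ::= λ
Stack after step 12: $ B (top = B).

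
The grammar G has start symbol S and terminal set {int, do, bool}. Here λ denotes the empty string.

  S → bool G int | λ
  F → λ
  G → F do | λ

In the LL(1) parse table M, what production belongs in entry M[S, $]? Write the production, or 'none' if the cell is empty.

FIRST(S) = {λ, bool}
FIRST(F) = {λ}
FIRST(G) = {λ, do}  (via F do)
FOLLOW(S) includes $ since S is the start symbol.
FOLLOW(S): S appears on no right-hand side. Thus FOLLOW(S) = {$}.
For S → bool G int: FIRST(bool G int) = {bool}, so it goes in M[S, t] for t ∈ {bool}.
For S → λ: FIRST(λ) = {λ}, so it goes in M[S, t] for t ∈ {}; since λ ∈ FIRST, also for every t ∈ FOLLOW(S) = {$}.

S → λ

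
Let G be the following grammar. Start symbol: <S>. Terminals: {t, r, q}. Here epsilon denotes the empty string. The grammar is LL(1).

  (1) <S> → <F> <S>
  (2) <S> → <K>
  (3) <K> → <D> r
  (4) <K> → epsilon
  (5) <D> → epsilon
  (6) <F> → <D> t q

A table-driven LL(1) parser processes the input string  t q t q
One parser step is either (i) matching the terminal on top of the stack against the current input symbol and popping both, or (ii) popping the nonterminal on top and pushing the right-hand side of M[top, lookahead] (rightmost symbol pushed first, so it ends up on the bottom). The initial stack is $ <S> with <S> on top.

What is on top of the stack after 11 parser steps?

step 1: stack=$ <S>  input=t q t q $  — expand <S> → <F> <S>
step 2: stack=$ <S> <F>  input=t q t q $  — expand <F> → <D> t q
step 3: stack=$ <S> q t <D>  input=t q t q $  — expand <D> → epsilon
step 4: stack=$ <S> q t  input=t q t q $  — match t
step 5: stack=$ <S> q  input=q t q $  — match q
step 6: stack=$ <S>  input=t q $  — expand <S> → <F> <S>
step 7: stack=$ <S> <F>  input=t q $  — expand <F> → <D> t q
step 8: stack=$ <S> q t <D>  input=t q $  — expand <D> → epsilon
step 9: stack=$ <S> q t  input=t q $  — match t
step 10: stack=$ <S> q  input=q $  — match q
step 11: stack=$ <S>  input=$  — expand <S> → <K>
Stack after step 11: $ <K> (top = <K>).

<K>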